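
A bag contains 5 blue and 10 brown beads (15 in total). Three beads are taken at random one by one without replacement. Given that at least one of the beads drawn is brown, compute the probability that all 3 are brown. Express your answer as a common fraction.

P(all 3 brown) = C(10,3)/C(15,3) = 24/91; P(at least one brown) = 1 − C(5,3)/C(15,3) = 89/91.
Since 'all 3 brown' ⊆ 'at least one brown', P(all 3 | at least one) = 24/91 / 89/91 = 24/89 ≈ 0.2697.

24/89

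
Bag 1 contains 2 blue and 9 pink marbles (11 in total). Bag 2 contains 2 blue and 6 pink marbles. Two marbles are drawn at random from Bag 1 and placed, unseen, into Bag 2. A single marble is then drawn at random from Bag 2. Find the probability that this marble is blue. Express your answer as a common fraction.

Condition on how many of the transferred marbles are blue (from Bag 1: 2 blue of 11; then Bag 2 has 10 total).
  0 blue: C(2,0)C(9,2)/C(11,2) = 36/55; then P = 2/10
  1 blue: C(2,1)C(9,1)/C(11,2) = 18/55; then P = 3/10
  2 blue: C(2,2)C(9,0)/C(11,2) = 1/55; then P = 4/10
P(blue from Bag 2) = 13/55 ≈ 0.2364.

13/55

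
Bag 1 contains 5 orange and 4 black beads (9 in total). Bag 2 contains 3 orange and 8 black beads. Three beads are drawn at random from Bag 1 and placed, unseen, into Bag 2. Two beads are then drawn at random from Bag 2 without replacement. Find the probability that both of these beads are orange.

53/546

Condition on how many of the transferred beads are orange (from Bag 1: 5 orange of 9; then Bag 2 has 14 total).
  0 orange: C(5,0)C(4,3)/C(9,3) = 1/21; then P = C(3,2)/C(14,2) = 3/91
  1 orange: C(5,1)C(4,2)/C(9,3) = 5/14; then P = C(4,2)/C(14,2) = 6/91
  2 orange: C(5,2)C(4,1)/C(9,3) = 10/21; then P = C(5,2)/C(14,2) = 10/91
  3 orange: C(5,3)C(4,0)/C(9,3) = 5/42; then P = C(6,2)/C(14,2) = 15/91
P(both orange) = 53/546 ≈ 0.0971.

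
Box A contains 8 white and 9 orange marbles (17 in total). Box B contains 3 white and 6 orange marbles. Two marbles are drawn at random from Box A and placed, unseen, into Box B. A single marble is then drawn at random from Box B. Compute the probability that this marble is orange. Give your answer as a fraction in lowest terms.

Condition on how many of the transferred marbles are orange (from Box A: 9 orange of 17; then Box B has 11 total).
  0 orange: C(9,0)C(8,2)/C(17,2) = 7/34; then P = 6/11
  1 orange: C(9,1)C(8,1)/C(17,2) = 9/17; then P = 7/11
  2 orange: C(9,2)C(8,0)/C(17,2) = 9/34; then P = 8/11
P(orange from Box B) = 120/187 ≈ 0.6417.

120/187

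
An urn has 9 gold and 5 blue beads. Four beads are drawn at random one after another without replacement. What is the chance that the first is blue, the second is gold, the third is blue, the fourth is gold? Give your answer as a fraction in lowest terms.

60/1001

Multiply the conditional probability of each draw in order, without replacement, so each draw removes one from its color and from the total.
P = (5/14) · (9/13) · (4/12) · (8/11) = 60/1001 ≈ 0.0599.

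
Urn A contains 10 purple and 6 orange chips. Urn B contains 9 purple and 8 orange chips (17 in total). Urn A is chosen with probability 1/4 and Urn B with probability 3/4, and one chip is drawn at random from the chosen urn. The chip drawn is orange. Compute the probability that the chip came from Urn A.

17/81

P(orange | Urn A) = 3/8; P(orange | Urn B) = 8/17.
P(orange) = 1/4·3/8 + 3/4·8/17 = 243/544.
By Bayes' rule, P(Urn A | orange) = 3/32 / 243/544 = 17/81 ≈ 0.2099.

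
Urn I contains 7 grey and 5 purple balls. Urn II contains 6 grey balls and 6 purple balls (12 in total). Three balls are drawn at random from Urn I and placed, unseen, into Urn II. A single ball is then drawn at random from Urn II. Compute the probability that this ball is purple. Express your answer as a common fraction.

29/60

Condition on how many of the transferred balls are purple (from Urn I: 5 purple of 12; then Urn II has 15 total).
  0 purple: C(5,0)C(7,3)/C(12,3) = 7/44; then P = 6/15
  1 purple: C(5,1)C(7,2)/C(12,3) = 21/44; then P = 7/15
  2 purple: C(5,2)C(7,1)/C(12,3) = 7/22; then P = 8/15
  3 purple: C(5,3)C(7,0)/C(12,3) = 1/22; then P = 9/15
P(purple from Urn II) = 29/60 ≈ 0.4833.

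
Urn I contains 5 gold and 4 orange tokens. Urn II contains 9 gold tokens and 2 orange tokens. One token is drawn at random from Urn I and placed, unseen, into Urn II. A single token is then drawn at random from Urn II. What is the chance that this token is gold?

43/54

Condition on how many of the transferred tokens are gold (from Urn I: 5 gold of 9; then Urn II has 12 total).
  0 gold: C(5,0)C(4,1)/C(9,1) = 4/9; then P = 9/12
  1 gold: C(5,1)C(4,0)/C(9,1) = 5/9; then P = 10/12
P(gold from Urn II) = 43/54 ≈ 0.7963.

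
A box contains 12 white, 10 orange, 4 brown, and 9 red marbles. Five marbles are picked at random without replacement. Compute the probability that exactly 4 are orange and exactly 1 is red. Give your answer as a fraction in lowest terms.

Unordered draws without replacement: count favorable combinations over C(35,5).
Favorable = C(12,0) · C(10,4) · C(4,0) · C(9,1) = 1890; total = C(35,5) = 324632.
P = 1890/324632 = 135/23188 ≈ 0.0058.

135/23188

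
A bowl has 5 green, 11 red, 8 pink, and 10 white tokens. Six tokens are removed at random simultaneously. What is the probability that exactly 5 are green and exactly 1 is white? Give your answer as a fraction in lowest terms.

5/672452

Unordered draws without replacement: count favorable combinations over C(34,6).
Favorable = C(5,5) · C(11,0) · C(8,0) · C(10,1) = 10; total = C(34,6) = 1344904.
P = 10/1344904 = 5/672452 ≈ 0.0000.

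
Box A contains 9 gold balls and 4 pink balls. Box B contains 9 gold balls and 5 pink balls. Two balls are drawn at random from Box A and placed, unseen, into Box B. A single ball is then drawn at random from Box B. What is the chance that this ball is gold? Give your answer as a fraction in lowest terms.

Condition on how many of the transferred balls are gold (from Box A: 9 gold of 13; then Box B has 16 total).
  0 gold: C(9,0)C(4,2)/C(13,2) = 1/13; then P = 9/16
  1 gold: C(9,1)C(4,1)/C(13,2) = 6/13; then P = 10/16
  2 gold: C(9,2)C(4,0)/C(13,2) = 6/13; then P = 11/16
P(gold from Box B) = 135/208 ≈ 0.6490.

135/208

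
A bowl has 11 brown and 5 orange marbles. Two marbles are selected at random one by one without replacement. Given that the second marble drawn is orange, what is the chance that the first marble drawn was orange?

P(first=orange and the second marble drawn is orange) = (5/16)·(4/15) = 1/12.
P(the second marble drawn is orange) = Σ over first color = 11/48 + 1/12 = 5/16.
By Bayes, P(first=orange | the second marble drawn is orange) = 1/12 / 5/16 = 4/15 ≈ 0.2667.

4/15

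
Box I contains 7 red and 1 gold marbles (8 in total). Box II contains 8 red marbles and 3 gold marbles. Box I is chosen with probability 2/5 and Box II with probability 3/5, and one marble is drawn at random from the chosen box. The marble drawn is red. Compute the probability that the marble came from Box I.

P(red | Box I) = 7/8; P(red | Box II) = 8/11.
P(red) = 2/5·7/8 + 3/5·8/11 = 173/220.
By Bayes' rule, P(Box I | red) = 7/20 / 173/220 = 77/173 ≈ 0.4451.

77/173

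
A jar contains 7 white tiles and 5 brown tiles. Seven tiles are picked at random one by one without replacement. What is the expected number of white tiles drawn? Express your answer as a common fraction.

49/12

By linearity of expectation, E[X] = Σ P(draw i is white); by symmetry each draw (even without replacement) has P(white) = 7/12.
E[X] = 7 · 7/12 = 49/12 ≈ 4.0833.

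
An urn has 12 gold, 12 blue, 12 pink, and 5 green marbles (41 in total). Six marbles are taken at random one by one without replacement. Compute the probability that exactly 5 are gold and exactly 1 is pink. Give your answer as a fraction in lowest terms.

792/374699

Unordered draws without replacement: count favorable combinations over C(41,6).
Favorable = C(12,5) · C(12,0) · C(12,1) · C(5,0) = 9504; total = C(41,6) = 4496388.
P = 9504/4496388 = 792/374699 ≈ 0.0021.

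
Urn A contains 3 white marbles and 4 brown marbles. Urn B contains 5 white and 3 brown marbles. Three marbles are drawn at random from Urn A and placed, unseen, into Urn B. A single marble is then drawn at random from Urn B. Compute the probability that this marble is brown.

3/7

Condition on how many of the transferred marbles are brown (from Urn A: 4 brown of 7; then Urn B has 11 total).
  0 brown: C(4,0)C(3,3)/C(7,3) = 1/35; then P = 3/11
  1 brown: C(4,1)C(3,2)/C(7,3) = 12/35; then P = 4/11
  2 brown: C(4,2)C(3,1)/C(7,3) = 18/35; then P = 5/11
  3 brown: C(4,3)C(3,0)/C(7,3) = 4/35; then P = 6/11
P(brown from Urn B) = 3/7 ≈ 0.4286.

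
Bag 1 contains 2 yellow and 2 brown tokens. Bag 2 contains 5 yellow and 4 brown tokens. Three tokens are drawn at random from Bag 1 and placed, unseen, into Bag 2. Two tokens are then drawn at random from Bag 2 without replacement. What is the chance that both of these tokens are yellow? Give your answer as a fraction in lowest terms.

Condition on how many of the transferred tokens are yellow (from Bag 1: 2 yellow of 4; then Bag 2 has 12 total).
  1 yellow: C(2,1)C(2,2)/C(4,3) = 1/2; then P = C(6,2)/C(12,2) = 5/22
  2 yellow: C(2,2)C(2,1)/C(4,3) = 1/2; then P = C(7,2)/C(12,2) = 7/22
P(both yellow) = 3/11 ≈ 0.2727.

3/11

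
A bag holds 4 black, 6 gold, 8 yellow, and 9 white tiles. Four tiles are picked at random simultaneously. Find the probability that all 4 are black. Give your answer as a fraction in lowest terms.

1/17550

Unordered draws without replacement: count favorable combinations over C(27,4).
Favorable = C(4,4) · C(6,0) · C(8,0) · C(9,0) = 1; total = C(27,4) = 17550.
P = 1/17550 = 1/17550 ≈ 0.0001.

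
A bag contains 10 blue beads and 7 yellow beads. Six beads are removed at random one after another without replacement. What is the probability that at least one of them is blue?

1767/1768

Use the complement: P(at least one blue) = 1 − P(no blue).
P(none) = C(7,6)/C(17,6) = 7/12376.
So P = 1 − 7/12376 = 1767/1768 ≈ 0.9994.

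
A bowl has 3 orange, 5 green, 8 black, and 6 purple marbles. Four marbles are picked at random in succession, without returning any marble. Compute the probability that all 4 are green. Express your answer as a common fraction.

Unordered draws without replacement: count favorable combinations over C(22,4).
Favorable = C(3,0) · C(5,4) · C(8,0) · C(6,0) = 5; total = C(22,4) = 7315.
P = 5/7315 = 1/1463 ≈ 0.0007.

1/1463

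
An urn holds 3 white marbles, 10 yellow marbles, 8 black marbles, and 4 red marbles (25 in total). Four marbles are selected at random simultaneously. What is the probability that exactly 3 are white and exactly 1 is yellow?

Unordered draws without replacement: count favorable combinations over C(25,4).
Favorable = C(3,3) · C(10,1) · C(8,0) · C(4,0) = 10; total = C(25,4) = 12650.
P = 10/12650 = 1/1265 ≈ 0.0008.

1/1265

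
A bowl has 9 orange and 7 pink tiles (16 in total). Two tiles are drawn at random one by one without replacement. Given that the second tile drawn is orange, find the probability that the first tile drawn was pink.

P(first=pink and the second tile drawn is orange) = (7/16)·(9/15) = 21/80.
P(the second tile drawn is orange) = Σ over first color = 3/10 + 21/80 = 9/16.
By Bayes, P(first=pink | the second tile drawn is orange) = 21/80 / 9/16 = 7/15 ≈ 0.4667.

7/15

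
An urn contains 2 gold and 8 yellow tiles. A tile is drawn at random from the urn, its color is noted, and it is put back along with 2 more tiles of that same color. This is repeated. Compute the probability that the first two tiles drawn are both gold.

1/15

After a gold draw the urn holds 4 gold out of 12.
P = (2/10)·(4/12) = 1/15 ≈ 0.0667.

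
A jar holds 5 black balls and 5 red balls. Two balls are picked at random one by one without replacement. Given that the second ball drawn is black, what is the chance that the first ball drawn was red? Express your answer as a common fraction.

P(first=red and the second ball drawn is black) = (5/10)·(5/9) = 5/18.
P(the second ball drawn is black) = Σ over first color = 2/9 + 5/18 = 1/2.
By Bayes, P(first=red | the second ball drawn is black) = 5/18 / 1/2 = 5/9 ≈ 0.5556.

5/9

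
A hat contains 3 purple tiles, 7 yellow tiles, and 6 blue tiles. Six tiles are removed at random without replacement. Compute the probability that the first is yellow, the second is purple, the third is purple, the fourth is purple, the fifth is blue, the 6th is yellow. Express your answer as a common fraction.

Multiply the conditional probability of each draw in order, without replacement, so each draw removes one from its color and from the total.
P = (7/16) · (3/15) · (2/14) · (1/13) · (6/12) · (6/11) = 3/11440 ≈ 0.0003.

3/11440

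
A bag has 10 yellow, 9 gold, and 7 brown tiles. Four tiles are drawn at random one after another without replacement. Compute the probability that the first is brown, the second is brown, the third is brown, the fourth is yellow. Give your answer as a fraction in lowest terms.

Multiply the conditional probability of each draw in order, without replacement, so each draw removes one from its color and from the total.
P = (7/26) · (6/25) · (5/24) · (10/23) = 7/1196 ≈ 0.0059.

7/1196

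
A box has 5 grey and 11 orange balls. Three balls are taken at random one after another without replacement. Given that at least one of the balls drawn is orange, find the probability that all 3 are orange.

3/10

P(all 3 orange) = C(11,3)/C(16,3) = 33/112; P(at least one orange) = 1 − C(5,3)/C(16,3) = 55/56.
Since 'all 3 orange' ⊆ 'at least one orange', P(all 3 | at least one) = 33/112 / 55/56 = 3/10 ≈ 0.3000.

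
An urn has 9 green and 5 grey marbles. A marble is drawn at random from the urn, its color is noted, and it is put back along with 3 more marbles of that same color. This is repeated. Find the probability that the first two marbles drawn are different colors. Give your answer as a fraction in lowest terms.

45/119

Either grey then green, or green then grey; after the first draw the total is 17.
P = (5/14)·(9/17) + (9/14)·(5/17) = 45/119 ≈ 0.3782.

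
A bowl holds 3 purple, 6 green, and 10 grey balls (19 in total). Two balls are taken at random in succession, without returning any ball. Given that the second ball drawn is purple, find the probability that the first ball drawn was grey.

5/9

P(first=grey and the second ball drawn is purple) = (10/19)·(3/18) = 5/57.
P(the second ball drawn is purple) = Σ over first color = 1/57 + 1/19 + 5/57 = 3/19.
By Bayes, P(first=grey | the second ball drawn is purple) = 5/57 / 3/19 = 5/9 ≈ 0.5556.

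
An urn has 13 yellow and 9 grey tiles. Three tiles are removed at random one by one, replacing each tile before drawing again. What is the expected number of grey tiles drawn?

By linearity of expectation, E[X] = Σ P(draw i is grey); each independent draw has P(grey) = 9/22.
E[X] = 3 · 9/22 = 27/22 ≈ 1.2273.

27/22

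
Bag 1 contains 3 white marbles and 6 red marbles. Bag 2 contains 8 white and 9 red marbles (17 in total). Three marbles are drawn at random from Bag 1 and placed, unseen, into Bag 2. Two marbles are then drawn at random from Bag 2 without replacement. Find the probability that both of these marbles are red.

221/760

Condition on how many of the transferred marbles are red (from Bag 1: 6 red of 9; then Bag 2 has 20 total).
  0 red: C(6,0)C(3,3)/C(9,3) = 1/84; then P = C(9,2)/C(20,2) = 18/95
  1 red: C(6,1)C(3,2)/C(9,3) = 3/14; then P = C(10,2)/C(20,2) = 9/38
  2 red: C(6,2)C(3,1)/C(9,3) = 15/28; then P = C(11,2)/C(20,2) = 11/38
  3 red: C(6,3)C(3,0)/C(9,3) = 5/21; then P = C(12,2)/C(20,2) = 33/95
P(both red) = 221/760 ≈ 0.2908.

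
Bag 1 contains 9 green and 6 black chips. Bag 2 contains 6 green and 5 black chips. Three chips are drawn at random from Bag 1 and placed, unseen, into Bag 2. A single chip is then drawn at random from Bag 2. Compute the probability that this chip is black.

31/70

Condition on how many of the transferred chips are black (from Bag 1: 6 black of 15; then Bag 2 has 14 total).
  0 black: C(6,0)C(9,3)/C(15,3) = 12/65; then P = 5/14
  1 black: C(6,1)C(9,2)/C(15,3) = 216/455; then P = 6/14
  2 black: C(6,2)C(9,1)/C(15,3) = 27/91; then P = 7/14
  3 black: C(6,3)C(9,0)/C(15,3) = 4/91; then P = 8/14
P(black from Bag 2) = 31/70 ≈ 0.4429.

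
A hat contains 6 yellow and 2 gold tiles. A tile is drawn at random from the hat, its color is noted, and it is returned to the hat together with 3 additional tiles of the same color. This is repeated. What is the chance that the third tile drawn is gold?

1/4

Sum over the four possibilities for the first two draws (gold/not-gold each), tracking how the gold count and total change by +3 per draw.
P(third is gold) = 1/4 ≈ 0.2500. (In a Pólya urn every draw has the same marginal probability 2/8.)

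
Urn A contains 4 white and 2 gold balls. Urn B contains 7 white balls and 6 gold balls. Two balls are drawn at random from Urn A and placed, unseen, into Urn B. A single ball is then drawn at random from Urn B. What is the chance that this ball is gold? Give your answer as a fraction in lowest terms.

Condition on how many of the transferred balls are gold (from Urn A: 2 gold of 6; then Urn B has 15 total).
  0 gold: C(2,0)C(4,2)/C(6,2) = 2/5; then P = 6/15
  1 gold: C(2,1)C(4,1)/C(6,2) = 8/15; then P = 7/15
  2 gold: C(2,2)C(4,0)/C(6,2) = 1/15; then P = 8/15
P(gold from Urn B) = 4/9 ≈ 0.4444.

4/9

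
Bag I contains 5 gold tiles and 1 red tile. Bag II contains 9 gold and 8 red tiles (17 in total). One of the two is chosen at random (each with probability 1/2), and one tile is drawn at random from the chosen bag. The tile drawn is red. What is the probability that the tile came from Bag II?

P(red | Bag I) = 1/6; P(red | Bag II) = 8/17.
P(red) = 1/2·1/6 + 1/2·8/17 = 65/204.
By Bayes' rule, P(Bag II | red) = 4/17 / 65/204 = 48/65 ≈ 0.7385.

48/65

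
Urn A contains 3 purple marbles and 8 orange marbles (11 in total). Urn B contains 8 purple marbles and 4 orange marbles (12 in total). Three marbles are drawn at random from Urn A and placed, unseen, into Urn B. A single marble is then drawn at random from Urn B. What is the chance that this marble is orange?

Condition on how many of the transferred marbles are orange (from Urn A: 8 orange of 11; then Urn B has 15 total).
  0 orange: C(8,0)C(3,3)/C(11,3) = 1/165; then P = 4/15
  1 orange: C(8,1)C(3,2)/C(11,3) = 8/55; then P = 5/15
  2 orange: C(8,2)C(3,1)/C(11,3) = 28/55; then P = 6/15
  3 orange: C(8,3)C(3,0)/C(11,3) = 56/165; then P = 7/15
P(orange from Urn B) = 68/165 ≈ 0.4121.

68/165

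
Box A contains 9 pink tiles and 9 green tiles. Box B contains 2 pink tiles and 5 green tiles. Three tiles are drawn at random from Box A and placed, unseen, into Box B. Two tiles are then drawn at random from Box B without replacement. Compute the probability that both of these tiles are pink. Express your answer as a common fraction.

Condition on how many of the transferred tiles are pink (from Box A: 9 pink of 18; then Box B has 10 total).
  0 pink: C(9,0)C(9,3)/C(18,3) = 7/68; then P = C(2,2)/C(10,2) = 1/45
  1 pink: C(9,1)C(9,2)/C(18,3) = 27/68; then P = C(3,2)/C(10,2) = 1/15
  2 pink: C(9,2)C(9,1)/C(18,3) = 27/68; then P = C(4,2)/C(10,2) = 2/15
  3 pink: C(9,3)C(9,0)/C(18,3) = 7/68; then P = C(5,2)/C(10,2) = 2/9
P(both pink) = 16/153 ≈ 0.1046.

16/153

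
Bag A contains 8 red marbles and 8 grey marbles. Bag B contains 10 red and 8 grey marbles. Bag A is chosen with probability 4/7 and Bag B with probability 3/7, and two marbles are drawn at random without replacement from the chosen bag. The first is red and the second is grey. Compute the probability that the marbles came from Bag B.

P(E | Bag A) = 4/15; P(E | Bag B) = 40/153.
P(E) = 4/7·4/15 + 3/7·40/153 = 472/1785.
By Bayes' rule, P(Bag B | E) = 40/357 / 472/1785 = 25/59 ≈ 0.4237.

25/59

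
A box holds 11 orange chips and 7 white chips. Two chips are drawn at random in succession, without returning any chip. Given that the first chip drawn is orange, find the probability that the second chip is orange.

After removing 1 orange, the box has 10 orange out of 17 remaining.
P(second is orange | given) = 10/17 ≈ 0.5882.

10/17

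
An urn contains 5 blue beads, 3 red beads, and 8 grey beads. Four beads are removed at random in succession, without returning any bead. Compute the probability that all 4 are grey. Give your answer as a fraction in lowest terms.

Multiply the conditional probability of each draw in order, without replacement, so each draw removes one from its color and from the total.
P = (8/16) · (7/15) · (6/14) · (5/13) = 1/26 ≈ 0.0385.

1/26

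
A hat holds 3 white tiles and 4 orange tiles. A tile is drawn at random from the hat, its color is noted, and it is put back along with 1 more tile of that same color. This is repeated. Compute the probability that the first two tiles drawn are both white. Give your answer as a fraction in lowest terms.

After a white draw the hat holds 4 white out of 8.
P = (3/7)·(4/8) = 3/14 ≈ 0.2143.

3/14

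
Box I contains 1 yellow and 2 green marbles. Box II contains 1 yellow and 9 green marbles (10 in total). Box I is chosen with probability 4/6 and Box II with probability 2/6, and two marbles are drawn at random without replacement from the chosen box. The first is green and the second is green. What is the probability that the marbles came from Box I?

5/11

P(E | Box I) = 1/3; P(E | Box II) = 4/5.
P(E) = 2/3·1/3 + 1/3·4/5 = 22/45.
By Bayes' rule, P(Box I | E) = 2/9 / 22/45 = 5/11 ≈ 0.4545.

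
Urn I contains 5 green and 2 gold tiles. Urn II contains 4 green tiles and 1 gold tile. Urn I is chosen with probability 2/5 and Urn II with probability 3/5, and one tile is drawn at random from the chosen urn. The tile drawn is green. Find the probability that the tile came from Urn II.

P(green | Urn I) = 5/7; P(green | Urn II) = 4/5.
P(green) = 2/5·5/7 + 3/5·4/5 = 134/175.
By Bayes' rule, P(Urn II | green) = 12/25 / 134/175 = 42/67 ≈ 0.6269.

42/67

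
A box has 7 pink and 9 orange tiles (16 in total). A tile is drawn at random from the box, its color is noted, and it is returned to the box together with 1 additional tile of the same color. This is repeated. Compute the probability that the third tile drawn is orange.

9/16

Sum over the four possibilities for the first two draws (orange/not-orange each), tracking how the orange count and total change by +1 per draw.
P(third is orange) = 9/16 ≈ 0.5625. (In a Pólya urn every draw has the same marginal probability 9/16.)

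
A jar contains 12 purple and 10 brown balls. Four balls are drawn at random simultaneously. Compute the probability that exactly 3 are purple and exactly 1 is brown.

Unordered draws without replacement: count favorable combinations over C(22,4).
Favorable = C(12,3) · C(10,1) = 2200; total = C(22,4) = 7315.
P = 2200/7315 = 40/133 ≈ 0.3008.

40/133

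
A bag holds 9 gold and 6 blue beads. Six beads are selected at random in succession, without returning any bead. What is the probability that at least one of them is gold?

5004/5005

Use the complement: P(at least one gold) = 1 − P(no gold).
P(none) = C(6,6)/C(15,6) = 1/5005.
So P = 1 − 1/5005 = 5004/5005 ≈ 0.9998.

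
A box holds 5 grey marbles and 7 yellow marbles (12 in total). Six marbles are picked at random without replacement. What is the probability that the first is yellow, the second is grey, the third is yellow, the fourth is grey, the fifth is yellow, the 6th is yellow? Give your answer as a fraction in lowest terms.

Multiply the conditional probability of each draw in order, without replacement, so each draw removes one from its color and from the total.
P = (7/12) · (5/11) · (6/10) · (4/9) · (5/8) · (4/7) = 5/198 ≈ 0.0253.

5/198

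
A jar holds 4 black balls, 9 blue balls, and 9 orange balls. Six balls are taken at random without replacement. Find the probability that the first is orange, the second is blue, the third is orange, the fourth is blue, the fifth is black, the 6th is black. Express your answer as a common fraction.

144/124355

Multiply the conditional probability of each draw in order, without replacement, so each draw removes one from its color and from the total.
P = (9/22) · (9/21) · (8/20) · (8/19) · (4/18) · (3/17) = 144/124355 ≈ 0.0012.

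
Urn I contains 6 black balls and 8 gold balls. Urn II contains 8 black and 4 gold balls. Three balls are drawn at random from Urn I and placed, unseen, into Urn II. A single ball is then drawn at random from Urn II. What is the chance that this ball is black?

Condition on how many of the transferred balls are black (from Urn I: 6 black of 14; then Urn II has 15 total).
  0 black: C(6,0)C(8,3)/C(14,3) = 2/13; then P = 8/15
  1 black: C(6,1)C(8,2)/C(14,3) = 6/13; then P = 9/15
  2 black: C(6,2)C(8,1)/C(14,3) = 30/91; then P = 10/15
  3 black: C(6,3)C(8,0)/C(14,3) = 5/91; then P = 11/15
P(black from Urn II) = 13/21 ≈ 0.6190.

13/21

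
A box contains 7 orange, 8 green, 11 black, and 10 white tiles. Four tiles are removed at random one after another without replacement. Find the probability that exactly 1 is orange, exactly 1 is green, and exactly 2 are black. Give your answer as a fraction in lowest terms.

Unordered draws without replacement: count favorable combinations over C(36,4).
Favorable = C(7,1) · C(8,1) · C(11,2) · C(10,0) = 3080; total = C(36,4) = 58905.
P = 3080/58905 = 8/153 ≈ 0.0523.

8/153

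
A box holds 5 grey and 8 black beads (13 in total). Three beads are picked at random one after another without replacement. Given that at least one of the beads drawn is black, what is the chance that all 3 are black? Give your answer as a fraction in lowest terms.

14/69

P(all 3 black) = C(8,3)/C(13,3) = 28/143; P(at least one black) = 1 − C(5,3)/C(13,3) = 138/143.
Since 'all 3 black' ⊆ 'at least one black', P(all 3 | at least one) = 28/143 / 138/143 = 14/69 ≈ 0.2029.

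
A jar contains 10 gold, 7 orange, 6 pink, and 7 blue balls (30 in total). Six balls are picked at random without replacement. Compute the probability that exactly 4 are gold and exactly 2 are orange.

14/1885

Unordered draws without replacement: count favorable combinations over C(30,6).
Favorable = C(10,4) · C(7,2) · C(6,0) · C(7,0) = 4410; total = C(30,6) = 593775.
P = 4410/593775 = 14/1885 ≈ 0.0074.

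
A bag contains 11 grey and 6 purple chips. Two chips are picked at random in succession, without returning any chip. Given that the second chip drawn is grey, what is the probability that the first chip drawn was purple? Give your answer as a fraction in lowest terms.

3/8

P(first=purple and the second chip drawn is grey) = (6/17)·(11/16) = 33/136.
P(the second chip drawn is grey) = Σ over first color = 55/136 + 33/136 = 11/17.
By Bayes, P(first=purple | the second chip drawn is grey) = 33/136 / 11/17 = 3/8 ≈ 0.3750.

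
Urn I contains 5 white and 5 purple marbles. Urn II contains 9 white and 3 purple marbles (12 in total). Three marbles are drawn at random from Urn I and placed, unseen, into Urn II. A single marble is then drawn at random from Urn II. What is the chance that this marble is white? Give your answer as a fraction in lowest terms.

7/10

Condition on how many of the transferred marbles are white (from Urn I: 5 white of 10; then Urn II has 15 total).
  0 white: C(5,0)C(5,3)/C(10,3) = 1/12; then P = 9/15
  1 white: C(5,1)C(5,2)/C(10,3) = 5/12; then P = 10/15
  2 white: C(5,2)C(5,1)/C(10,3) = 5/12; then P = 11/15
  3 white: C(5,3)C(5,0)/C(10,3) = 1/12; then P = 12/15
P(white from Urn II) = 7/10 ≈ 0.7000.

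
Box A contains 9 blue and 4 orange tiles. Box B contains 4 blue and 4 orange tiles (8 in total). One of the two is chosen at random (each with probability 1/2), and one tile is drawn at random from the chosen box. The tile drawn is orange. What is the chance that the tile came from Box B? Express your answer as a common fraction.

13/21

P(orange | Box A) = 4/13; P(orange | Box B) = 1/2.
P(orange) = 1/2·4/13 + 1/2·1/2 = 21/52.
By Bayes' rule, P(Box B | orange) = 1/4 / 21/52 = 13/21 ≈ 0.6190.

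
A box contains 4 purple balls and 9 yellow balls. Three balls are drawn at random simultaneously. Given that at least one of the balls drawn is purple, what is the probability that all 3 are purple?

2/101

P(all 3 purple) = C(4,3)/C(13,3) = 2/143; P(at least one purple) = 1 − C(9,3)/C(13,3) = 101/143.
Since 'all 3 purple' ⊆ 'at least one purple', P(all 3 | at least one) = 2/143 / 101/143 = 2/101 ≈ 0.0198.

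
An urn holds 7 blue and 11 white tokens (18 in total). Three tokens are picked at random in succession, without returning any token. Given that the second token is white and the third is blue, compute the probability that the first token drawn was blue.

P(first=blue and the second token is white and the third is blue) = (7/18)·(11/17)·(6/16) = 77/816.
P(E) = Σ over first color = 77/816 + 385/2448 = 77/306.
By Bayes, P(first=blue | E) = 77/816 / 77/306 = 3/8 ≈ 0.3750.

3/8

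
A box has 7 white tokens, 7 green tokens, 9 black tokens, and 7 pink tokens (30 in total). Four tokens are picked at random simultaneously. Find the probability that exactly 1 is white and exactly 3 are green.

7/783

Unordered draws without replacement: count favorable combinations over C(30,4).
Favorable = C(7,1) · C(7,3) · C(9,0) · C(7,0) = 245; total = C(30,4) = 27405.
P = 245/27405 = 7/783 ≈ 0.0089.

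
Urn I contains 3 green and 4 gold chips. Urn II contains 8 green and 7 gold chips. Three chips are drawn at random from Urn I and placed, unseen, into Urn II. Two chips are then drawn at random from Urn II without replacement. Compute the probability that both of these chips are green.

271/1071

Condition on how many of the transferred chips are green (from Urn I: 3 green of 7; then Urn II has 18 total).
  0 green: C(3,0)C(4,3)/C(7,3) = 4/35; then P = C(8,2)/C(18,2) = 28/153
  1 green: C(3,1)C(4,2)/C(7,3) = 18/35; then P = C(9,2)/C(18,2) = 4/17
  2 green: C(3,2)C(4,1)/C(7,3) = 12/35; then P = C(10,2)/C(18,2) = 5/17
  3 green: C(3,3)C(4,0)/C(7,3) = 1/35; then P = C(11,2)/C(18,2) = 55/153
P(both green) = 271/1071 ≈ 0.2530.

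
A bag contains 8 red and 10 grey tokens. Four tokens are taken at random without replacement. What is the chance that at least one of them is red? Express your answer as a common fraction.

Use the complement: P(at least one red) = 1 − P(no red).
P(none) = C(10,4)/C(18,4) = 210/3060.
So P = 1 − 210/3060 = 95/102 ≈ 0.9314.

95/102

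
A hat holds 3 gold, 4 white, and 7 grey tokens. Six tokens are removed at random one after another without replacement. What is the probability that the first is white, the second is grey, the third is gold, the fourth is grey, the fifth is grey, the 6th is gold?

Multiply the conditional probability of each draw in order, without replacement, so each draw removes one from its color and from the total.
P = (4/14) · (7/13) · (3/12) · (6/11) · (5/10) · (2/9) = 1/429 ≈ 0.0023.

1/429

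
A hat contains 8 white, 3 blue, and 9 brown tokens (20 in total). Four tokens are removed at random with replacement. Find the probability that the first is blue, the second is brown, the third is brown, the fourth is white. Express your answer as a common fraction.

Multiply the conditional probability of each draw in order, with replacement (the composition resets each draw).
P = (3/20) · (9/20) · (9/20) · (8/20) = 243/20000 ≈ 0.0121.

243/20000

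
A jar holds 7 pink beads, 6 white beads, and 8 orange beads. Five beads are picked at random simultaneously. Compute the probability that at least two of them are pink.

180/323

Sum the hypergeometric tail for j = 2,…,5 pink beads.
Favorable = C(7,2)·C(14,3) + C(7,3)·C(14,2) + C(7,4)·C(14,1) + C(7,5)·C(14,0) = 11340; total = C(21,5) = 20349.
P = 11340/20349 = 180/323 ≈ 0.5573.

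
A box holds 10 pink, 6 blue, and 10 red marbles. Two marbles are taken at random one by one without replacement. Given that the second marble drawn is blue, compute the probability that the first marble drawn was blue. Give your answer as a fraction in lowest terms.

1/5

P(first=blue and the second marble drawn is blue) = (6/26)·(5/25) = 3/65.
P(the second marble drawn is blue) = Σ over first color = 6/65 + 3/65 + 6/65 = 3/13.
By Bayes, P(first=blue | the second marble drawn is blue) = 3/65 / 3/13 = 1/5 ≈ 0.2000.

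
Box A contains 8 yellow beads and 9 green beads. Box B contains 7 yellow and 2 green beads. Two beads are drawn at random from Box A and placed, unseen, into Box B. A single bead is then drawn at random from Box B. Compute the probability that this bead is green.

52/187

Condition on how many of the transferred beads are green (from Box A: 9 green of 17; then Box B has 11 total).
  0 green: C(9,0)C(8,2)/C(17,2) = 7/34; then P = 2/11
  1 green: C(9,1)C(8,1)/C(17,2) = 9/17; then P = 3/11
  2 green: C(9,2)C(8,0)/C(17,2) = 9/34; then P = 4/11
P(green from Box B) = 52/187 ≈ 0.2781.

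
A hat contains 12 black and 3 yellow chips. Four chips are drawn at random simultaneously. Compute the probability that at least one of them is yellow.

Use the complement: P(at least one yellow) = 1 − P(no yellow).
P(none) = C(12,4)/C(15,4) = 495/1365.
So P = 1 − 495/1365 = 58/91 ≈ 0.6374.

58/91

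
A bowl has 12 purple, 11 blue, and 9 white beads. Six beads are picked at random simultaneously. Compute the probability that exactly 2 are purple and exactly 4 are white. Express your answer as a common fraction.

33/3596

Unordered draws without replacement: count favorable combinations over C(32,6).
Favorable = C(12,2) · C(11,0) · C(9,4) = 8316; total = C(32,6) = 906192.
P = 8316/906192 = 33/3596 ≈ 0.0092.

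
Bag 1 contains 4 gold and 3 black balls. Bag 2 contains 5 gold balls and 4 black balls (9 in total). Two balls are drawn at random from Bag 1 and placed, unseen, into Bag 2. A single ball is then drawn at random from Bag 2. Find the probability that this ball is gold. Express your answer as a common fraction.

43/77

Condition on how many of the transferred balls are gold (from Bag 1: 4 gold of 7; then Bag 2 has 11 total).
  0 gold: C(4,0)C(3,2)/C(7,2) = 1/7; then P = 5/11
  1 gold: C(4,1)C(3,1)/C(7,2) = 4/7; then P = 6/11
  2 gold: C(4,2)C(3,0)/C(7,2) = 2/7; then P = 7/11
P(gold from Bag 2) = 43/77 ≈ 0.5584.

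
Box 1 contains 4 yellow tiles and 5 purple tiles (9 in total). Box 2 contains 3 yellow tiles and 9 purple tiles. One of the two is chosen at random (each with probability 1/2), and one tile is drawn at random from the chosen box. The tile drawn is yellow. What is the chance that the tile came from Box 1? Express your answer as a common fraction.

P(yellow | Box 1) = 4/9; P(yellow | Box 2) = 1/4.
P(yellow) = 1/2·4/9 + 1/2·1/4 = 25/72.
By Bayes' rule, P(Box 1 | yellow) = 2/9 / 25/72 = 16/25 ≈ 0.6400.

16/25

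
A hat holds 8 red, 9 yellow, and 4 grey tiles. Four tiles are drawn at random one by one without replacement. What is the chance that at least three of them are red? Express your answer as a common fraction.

2/15

Sum the hypergeometric tail for j = 3,…,4 red tiles.
Favorable = C(8,3)·C(13,1) + C(8,4)·C(13,0) = 798; total = C(21,4) = 5985.
P = 798/5985 = 2/15 ≈ 0.1333.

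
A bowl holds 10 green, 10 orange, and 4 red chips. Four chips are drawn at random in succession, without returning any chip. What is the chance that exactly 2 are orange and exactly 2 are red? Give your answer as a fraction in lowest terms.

45/1771

Unordered draws without replacement: count favorable combinations over C(24,4).
Favorable = C(10,0) · C(10,2) · C(4,2) = 270; total = C(24,4) = 10626.
P = 270/10626 = 45/1771 ≈ 0.0254.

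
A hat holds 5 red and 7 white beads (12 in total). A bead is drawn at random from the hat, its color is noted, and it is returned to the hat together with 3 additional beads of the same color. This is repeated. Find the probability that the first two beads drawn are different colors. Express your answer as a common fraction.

7/18

Either red then white, or white then red; after the first draw the total is 15.
P = (5/12)·(7/15) + (7/12)·(5/15) = 7/18 ≈ 0.3889.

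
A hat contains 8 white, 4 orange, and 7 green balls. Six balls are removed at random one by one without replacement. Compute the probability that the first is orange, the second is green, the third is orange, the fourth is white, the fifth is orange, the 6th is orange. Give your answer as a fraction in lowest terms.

Multiply the conditional probability of each draw in order, without replacement, so each draw removes one from its color and from the total.
P = (4/19) · (7/18) · (3/17) · (8/16) · (2/15) · (1/14) = 1/14535 ≈ 0.0001.

1/14535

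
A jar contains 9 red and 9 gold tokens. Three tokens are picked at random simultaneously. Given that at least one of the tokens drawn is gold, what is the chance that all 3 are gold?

P(all 3 gold) = C(9,3)/C(18,3) = 7/68; P(at least one gold) = 1 − C(9,3)/C(18,3) = 61/68.
Since 'all 3 gold' ⊆ 'at least one gold', P(all 3 | at least one) = 7/68 / 61/68 = 7/61 ≈ 0.1148.

7/61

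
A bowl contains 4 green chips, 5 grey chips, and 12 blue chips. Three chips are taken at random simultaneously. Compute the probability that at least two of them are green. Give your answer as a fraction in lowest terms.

Sum the hypergeometric tail for j = 2,…,3 green chips.
Favorable = C(4,2)·C(17,1) + C(4,3)·C(17,0) = 106; total = C(21,3) = 1330.
P = 106/1330 = 53/665 ≈ 0.0797.

53/665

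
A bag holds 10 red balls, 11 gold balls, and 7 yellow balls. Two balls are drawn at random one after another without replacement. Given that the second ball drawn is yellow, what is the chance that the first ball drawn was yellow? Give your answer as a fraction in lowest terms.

P(first=yellow and the second ball drawn is yellow) = (7/28)·(6/27) = 1/18.
P(the second ball drawn is yellow) = Σ over first color = 5/54 + 11/108 + 1/18 = 1/4.
By Bayes, P(first=yellow | the second ball drawn is yellow) = 1/18 / 1/4 = 2/9 ≈ 0.2222.

2/9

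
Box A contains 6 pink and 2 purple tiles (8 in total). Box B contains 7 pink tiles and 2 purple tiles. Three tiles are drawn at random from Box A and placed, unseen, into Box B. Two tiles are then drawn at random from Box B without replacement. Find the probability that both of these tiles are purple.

Condition on how many of the transferred tiles are purple (from Box A: 2 purple of 8; then Box B has 12 total).
  0 purple: C(2,0)C(6,3)/C(8,3) = 5/14; then P = C(2,2)/C(12,2) = 1/66
  1 purple: C(2,1)C(6,2)/C(8,3) = 15/28; then P = C(3,2)/C(12,2) = 1/22
  2 purple: C(2,2)C(6,1)/C(8,3) = 3/28; then P = C(4,2)/C(12,2) = 1/11
P(both purple) = 73/1848 ≈ 0.0395.

73/1848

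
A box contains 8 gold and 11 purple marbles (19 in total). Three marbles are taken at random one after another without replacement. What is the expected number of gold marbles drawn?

24/19

By linearity of expectation, E[X] = Σ P(draw i is gold); by symmetry each draw (even without replacement) has P(gold) = 8/19.
E[X] = 3 · 8/19 = 24/19 ≈ 1.2632.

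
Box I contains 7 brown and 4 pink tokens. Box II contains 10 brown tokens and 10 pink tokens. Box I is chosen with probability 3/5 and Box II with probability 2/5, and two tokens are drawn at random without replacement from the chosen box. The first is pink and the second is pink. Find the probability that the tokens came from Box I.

38/93

P(E | Box I) = 6/55; P(E | Box II) = 9/38.
P(E) = 3/5·6/55 + 2/5·9/38 = 837/5225.
By Bayes' rule, P(Box I | E) = 18/275 / 837/5225 = 38/93 ≈ 0.4086.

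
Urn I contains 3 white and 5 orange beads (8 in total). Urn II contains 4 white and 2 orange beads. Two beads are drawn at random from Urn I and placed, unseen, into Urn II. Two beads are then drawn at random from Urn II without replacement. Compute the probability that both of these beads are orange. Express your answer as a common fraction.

Condition on how many of the transferred beads are orange (from Urn I: 5 orange of 8; then Urn II has 8 total).
  0 orange: C(5,0)C(3,2)/C(8,2) = 3/28; then P = C(2,2)/C(8,2) = 1/28
  1 orange: C(5,1)C(3,1)/C(8,2) = 15/28; then P = C(3,2)/C(8,2) = 3/28
  2 orange: C(5,2)C(3,0)/C(8,2) = 5/14; then P = C(4,2)/C(8,2) = 3/14
P(both orange) = 27/196 ≈ 0.1378.

27/196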